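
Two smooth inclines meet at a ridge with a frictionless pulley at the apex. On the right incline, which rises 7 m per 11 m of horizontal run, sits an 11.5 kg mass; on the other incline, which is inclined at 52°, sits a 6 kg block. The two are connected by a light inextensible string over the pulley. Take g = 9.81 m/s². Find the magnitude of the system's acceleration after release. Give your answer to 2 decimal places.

0.81 m/s²

Resolve each weight along its own incline: the 11.5 kg mass has component 11.5 × 9.81 × sin 32.47° = 60.568 N down its slope, and the 6 kg mass has 6 × 9.81 × sin 52° = 46.382 N down its slope.
The 11.5 kg side's 60.568 N exceeds the other side's 46.382 N, so that mass slides down and the 6 kg mass slides up. Taking that direction as positive, Newton's second law for the whole system gives 60.568 − 46.382 = (11.5 + 6) a, so a = 14.186 / 17.5 = 0.8106 m/s².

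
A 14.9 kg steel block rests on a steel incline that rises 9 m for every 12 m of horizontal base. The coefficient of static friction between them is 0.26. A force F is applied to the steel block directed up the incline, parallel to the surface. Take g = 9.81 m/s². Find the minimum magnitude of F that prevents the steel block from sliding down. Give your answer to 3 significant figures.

57.3 N

The normal force is N = mg cos 36.87° = 116.935 N. With F at its minimum the steel block is on the verge of sliding down, so static friction is at its maximum μ_s N = 0.26 × 116.935 = 30.403 N and acts up the slope.
Equilibrium along the incline: F + μ_s N = mg sin 36.87°, so F = 87.701 − 30.403 = 57.298 N.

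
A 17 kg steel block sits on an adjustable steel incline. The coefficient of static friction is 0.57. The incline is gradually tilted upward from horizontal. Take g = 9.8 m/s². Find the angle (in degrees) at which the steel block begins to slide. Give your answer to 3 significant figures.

At the threshold of sliding, static friction is at its maximum μ_s N and exactly balances the weight component along the incline: mg sin θ = μ_s mg cos θ.
Hence tan θ = μ_s = 0.57, so θ = arctan(0.57) = 29.6831°.

29.7°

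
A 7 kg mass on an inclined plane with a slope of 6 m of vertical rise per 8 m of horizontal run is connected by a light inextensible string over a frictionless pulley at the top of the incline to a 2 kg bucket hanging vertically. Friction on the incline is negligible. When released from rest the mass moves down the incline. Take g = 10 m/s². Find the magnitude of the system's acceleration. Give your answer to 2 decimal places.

For the mass on the incline: the weight component along the slope is m₁g sin 36.87° = 7 × 10 × 0.6000 = 42.000 N and the normal force is N = m₁g cos 36.87° = 56.000 N.
Newton's second law for the mass (down-slope positive): 42.000 − T = 7 a. For the hanging bucket (upward positive): T − 2 × 10 = 2 a.
Adding the two equations eliminates T: 22.000 = 9 a, so a = 2.4444 m/s².

2.44 m/s²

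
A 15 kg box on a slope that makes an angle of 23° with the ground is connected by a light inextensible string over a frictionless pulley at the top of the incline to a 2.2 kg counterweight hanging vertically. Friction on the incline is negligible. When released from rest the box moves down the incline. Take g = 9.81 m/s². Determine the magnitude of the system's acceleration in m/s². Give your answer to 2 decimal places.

2.09 m/s²

For the box on the incline: the weight component along the slope is m₁g sin 23° = 15 × 9.81 × 0.3907 = 57.492 N and the normal force is N = m₁g cos 23° = 135.452 N.
Newton's second law for the box (down-slope positive): 57.492 − T = 15 a. For the hanging counterweight (upward positive): T − 2.2 × 9.81 = 2.2 a.
Adding the two equations eliminates T: 35.910 = 17.2 a, so a = 2.0878 m/s².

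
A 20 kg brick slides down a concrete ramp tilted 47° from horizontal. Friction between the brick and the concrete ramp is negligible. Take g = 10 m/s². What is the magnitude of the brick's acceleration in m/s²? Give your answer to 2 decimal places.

7.31 m/s²

Resolving the weight along the incline: the component pulling the brick down the slope is mg sin 47° = 20 × 10 × 0.7314 = 146.280 N, and the normal force is N = mg cos 47° = 20 × 10 × 0.6820 = 136.400 N.
With no friction the net force along the incline is 146.280 N, so a = g sin 47° = 146.280 / 20 = 7.3140 m/s².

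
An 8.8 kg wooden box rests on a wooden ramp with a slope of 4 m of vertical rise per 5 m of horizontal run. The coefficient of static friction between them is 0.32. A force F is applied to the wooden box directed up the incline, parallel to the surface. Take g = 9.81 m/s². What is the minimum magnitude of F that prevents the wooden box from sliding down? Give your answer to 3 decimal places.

32.357 N

The normal force is N = mg cos 38.66° = 67.411 N. With F at its minimum the wooden box is on the verge of sliding down, so static friction is at its maximum μ_s N = 0.32 × 67.411 = 21.572 N and acts up the slope.
Equilibrium along the incline: F + μ_s N = mg sin 38.66°, so F = 53.929 − 21.572 = 32.357 N.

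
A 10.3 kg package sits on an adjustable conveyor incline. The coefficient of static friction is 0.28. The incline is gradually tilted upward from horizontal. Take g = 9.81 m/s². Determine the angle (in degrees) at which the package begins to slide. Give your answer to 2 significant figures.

16°

At the threshold of sliding, static friction is at its maximum μ_s N and exactly balances the weight component along the incline: mg sin θ = μ_s mg cos θ.
Hence tan θ = μ_s = 0.28, so θ = arctan(0.28) = 15.6422°.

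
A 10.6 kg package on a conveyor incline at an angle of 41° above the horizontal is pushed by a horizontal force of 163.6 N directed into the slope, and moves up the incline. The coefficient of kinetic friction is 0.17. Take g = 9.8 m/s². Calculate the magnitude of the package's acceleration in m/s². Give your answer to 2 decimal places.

The horizontal push has components F cos 41° = 163.6 × 0.7547 = 123.469 N up the incline and F sin 41° = 163.6 × 0.6561 = 107.338 N pressing into the surface.
The normal force is therefore N = mg cos 41° + F sin 41° = 78.398 + 107.338 = 185.736 N, and kinetic friction down the slope is μN = 0.17 × 185.736 = 31.575 N.
Along the incline: F cos 41° − mg sin 41° − μN = ma, so 123.469 − 68.156 − 31.575 = 10.6 a, giving a = 2.2394 m/s².

2.24 m/s²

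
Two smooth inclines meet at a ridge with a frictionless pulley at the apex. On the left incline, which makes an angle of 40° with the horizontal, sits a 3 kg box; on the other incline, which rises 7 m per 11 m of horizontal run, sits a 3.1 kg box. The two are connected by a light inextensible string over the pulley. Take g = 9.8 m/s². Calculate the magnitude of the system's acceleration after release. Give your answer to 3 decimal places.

0.424 m/s²

Resolve each weight along its own incline: the 3 kg mass has component 3 × 9.8 × sin 40° = 18.898 N down its slope, and the 3.1 kg mass has 3.1 × 9.8 × sin 32.47° = 16.310 N down its slope.
The 3 kg side's 18.898 N exceeds the other side's 16.310 N, so that mass slides down and the 3.1 kg mass slides up. Taking that direction as positive, Newton's second law for the whole system gives 18.898 − 16.310 = (3 + 3.1) a, so a = 2.588 / 6.1 = 0.4243 m/s².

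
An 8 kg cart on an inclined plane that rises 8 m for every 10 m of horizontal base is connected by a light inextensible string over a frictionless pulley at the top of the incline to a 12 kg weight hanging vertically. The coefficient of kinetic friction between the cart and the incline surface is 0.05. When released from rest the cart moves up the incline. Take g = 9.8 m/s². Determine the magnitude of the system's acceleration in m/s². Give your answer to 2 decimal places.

For the cart on the incline: the weight component along the slope is m₁g sin 38.66° = 8 × 9.8 × 0.6247 = 48.976 N and the normal force is N = m₁g cos 38.66° = 61.220 N.
Kinetic friction opposes the cart's motion up the incline: f = μN = 0.05 × 61.220 = 3.061 N acting down the slope.
Newton's second law for the cart (up-slope positive): T − 48.976 − 3.061 = 8 a. For the hanging weight (downward positive): 12 × 9.8 − T = 12 a.
Adding the two equations eliminates T: 65.563 = 20 a, so a = 3.2782 m/s².

3.28 m/s²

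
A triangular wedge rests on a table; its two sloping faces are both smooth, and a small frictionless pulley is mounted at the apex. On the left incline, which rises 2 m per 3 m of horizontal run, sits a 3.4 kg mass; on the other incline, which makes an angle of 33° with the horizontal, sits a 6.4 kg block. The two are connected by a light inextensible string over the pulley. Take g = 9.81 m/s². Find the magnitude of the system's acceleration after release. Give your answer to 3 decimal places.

1.601 m/s²

Resolve each weight along its own incline: the 3.4 kg mass has component 3.4 × 9.81 × sin 33.69° = 18.501 N down its slope, and the 6.4 kg mass has 6.4 × 9.81 × sin 33° = 34.195 N down its slope.
The 6.4 kg side's 34.195 N exceeds the other side's 18.501 N, so that mass slides down and the 3.4 kg mass slides up. Taking that direction as positive, Newton's second law for the whole system gives 34.195 − 18.501 = (3.4 + 6.4) a, so a = 15.694 / 9.8 = 1.6014 m/s².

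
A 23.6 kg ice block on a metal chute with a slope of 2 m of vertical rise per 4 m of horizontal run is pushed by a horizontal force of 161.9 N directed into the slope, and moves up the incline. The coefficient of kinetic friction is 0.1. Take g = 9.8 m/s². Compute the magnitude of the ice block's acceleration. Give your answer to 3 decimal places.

0.570 m/s²

The horizontal push has components F cos 26.57° = 161.9 × 0.8944 = 144.803 N up the incline and F sin 26.57° = 161.9 × 0.4472 = 72.402 N pressing into the surface.
The normal force is therefore N = mg cos 26.57° + F sin 26.57° = 206.857 + 72.402 = 279.259 N, and kinetic friction down the slope is μN = 0.1 × 279.259 = 27.926 N.
Along the incline: F cos 26.57° − mg sin 26.57° − μN = ma, so 144.803 − 103.428 − 27.926 = 23.6 a, giving a = 0.5699 m/s².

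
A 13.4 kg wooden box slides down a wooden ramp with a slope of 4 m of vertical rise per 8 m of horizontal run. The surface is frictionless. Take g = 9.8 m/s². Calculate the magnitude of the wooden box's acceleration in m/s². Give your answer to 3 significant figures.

Resolving the weight along the incline: the component pulling the wooden box down the slope is mg sin 26.57° = 13.4 × 9.8 × 0.4472 = 58.726 N, and the normal force is N = mg cos 26.57° = 13.4 × 9.8 × 0.8944 = 117.453 N.
With no friction the net force along the incline is 58.726 N, so a = g sin 26.57° = 58.726 / 13.4 = 4.3825 m/s².

4.38 m/s²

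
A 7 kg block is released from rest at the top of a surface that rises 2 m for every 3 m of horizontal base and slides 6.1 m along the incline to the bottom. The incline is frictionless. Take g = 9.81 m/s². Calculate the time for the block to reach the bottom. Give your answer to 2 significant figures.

The weight component along the incline is mg sin 33.69° = 38.091 N and the normal force is N = mg cos 33.69° = 57.137 N.
With no friction, a = g sin 33.69° = 5.4416 m/s².
Starting from rest, L = ½at², so t = √(2L/a) = √(2 × 6.1 / 5.4416) = 1.4973 s.

1.5 s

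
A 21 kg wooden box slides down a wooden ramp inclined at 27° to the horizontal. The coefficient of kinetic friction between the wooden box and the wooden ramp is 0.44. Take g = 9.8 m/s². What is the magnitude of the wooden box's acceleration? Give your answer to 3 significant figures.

0.607 m/s²

Resolving the weight along the incline: the component pulling the wooden box down the slope is mg sin 27° = 21 × 9.8 × 0.4540 = 93.433 N, and the normal force is N = mg cos 27° = 21 × 9.8 × 0.8910 = 183.368 N.
Kinetic friction acts up the slope with magnitude f = μN = 0.44 × 183.368 = 80.682 N.
Net force along the incline is 93.433 − 80.682 = 12.751 N, so a = 12.751 / 21 = 0.6072 m/s².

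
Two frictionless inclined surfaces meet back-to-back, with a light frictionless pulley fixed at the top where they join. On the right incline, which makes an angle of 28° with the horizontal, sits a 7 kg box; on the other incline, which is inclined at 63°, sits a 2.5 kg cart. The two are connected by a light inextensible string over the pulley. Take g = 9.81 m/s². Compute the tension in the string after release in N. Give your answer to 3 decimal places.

24.585 N

Resolve each weight along its own incline: the 7 kg mass has component 7 × 9.81 × sin 28° = 32.239 N down its slope, and the 2.5 kg mass has 2.5 × 9.81 × sin 63° = 21.852 N down its slope.
The 7 kg side's 32.239 N exceeds the other side's 21.852 N, so that mass slides down and the 2.5 kg mass slides up. Taking that direction as positive, Newton's second law for the whole system gives 32.239 − 21.852 = (7 + 2.5) a, so a = 10.387 / 9.5 = 1.0934 m/s².
For the 2.5 kg mass (up-slope positive): T − 21.852 = 2.5 × 1.0934, so T = 24.585 N.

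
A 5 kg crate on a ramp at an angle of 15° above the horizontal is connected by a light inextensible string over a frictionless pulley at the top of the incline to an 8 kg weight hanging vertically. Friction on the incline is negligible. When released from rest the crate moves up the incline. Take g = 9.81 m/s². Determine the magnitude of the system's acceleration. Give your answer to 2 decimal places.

5.06 m/s²

For the crate on the incline: the weight component along the slope is m₁g sin 15° = 5 × 9.81 × 0.2588 = 12.694 N and the normal force is N = m₁g cos 15° = 47.379 N.
Newton's second law for the crate (up-slope positive): T − 12.694 = 5 a. For the hanging weight (downward positive): 8 × 9.81 − T = 8 a.
Adding the two equations eliminates T: 65.786 = 13 a, so a = 5.0605 m/s².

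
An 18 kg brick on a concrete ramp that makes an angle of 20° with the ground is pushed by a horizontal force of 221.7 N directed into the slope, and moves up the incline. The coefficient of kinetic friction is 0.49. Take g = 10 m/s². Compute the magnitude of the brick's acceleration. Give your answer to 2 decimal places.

1.49 m/s²

The horizontal push has components F cos 20° = 221.7 × 0.9397 = 208.331 N up the incline and F sin 20° = 221.7 × 0.3420 = 75.821 N pressing into the surface.
The normal force is therefore N = mg cos 20° + F sin 20° = 169.146 + 75.821 = 244.967 N, and kinetic friction down the slope is μN = 0.49 × 244.967 = 120.034 N.
Along the incline: F cos 20° − mg sin 20° − μN = ma, so 208.331 − 61.560 − 120.034 = 18 a, giving a = 1.4854 m/s².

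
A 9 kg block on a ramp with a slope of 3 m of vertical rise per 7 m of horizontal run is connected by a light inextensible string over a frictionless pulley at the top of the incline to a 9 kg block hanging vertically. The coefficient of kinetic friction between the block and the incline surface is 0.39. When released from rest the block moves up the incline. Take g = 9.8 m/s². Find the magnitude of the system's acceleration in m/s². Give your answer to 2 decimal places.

For the block on the incline: the weight component along the slope is m₁g sin 23.20° = 9 × 9.8 × 0.3939 = 34.742 N and the normal force is N = m₁g cos 23.20° = 81.069 N.
Kinetic friction opposes the block's motion up the incline: f = μN = 0.39 × 81.069 = 31.617 N acting down the slope.
Newton's second law for the block (up-slope positive): T − 34.742 − 31.617 = 9 a. For the hanging block (downward positive): 9 × 9.8 − T = 9 a.
Adding the two equations eliminates T: 21.841 = 18 a, so a = 1.2134 m/s².

1.21 m/s²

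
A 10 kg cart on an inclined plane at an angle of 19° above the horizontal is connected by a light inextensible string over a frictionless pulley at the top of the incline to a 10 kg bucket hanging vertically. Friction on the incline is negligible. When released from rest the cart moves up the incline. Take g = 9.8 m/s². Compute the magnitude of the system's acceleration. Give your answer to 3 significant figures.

For the cart on the incline: the weight component along the slope is m₁g sin 19° = 10 × 9.8 × 0.3256 = 31.909 N and the normal force is N = m₁g cos 19° = 92.661 N.
Newton's second law for the cart (up-slope positive): T − 31.909 = 10 a. For the hanging bucket (downward positive): 10 × 9.8 − T = 10 a.
Adding the two equations eliminates T: 66.091 = 20 a, so a = 3.3045 m/s².

3.30 m/s²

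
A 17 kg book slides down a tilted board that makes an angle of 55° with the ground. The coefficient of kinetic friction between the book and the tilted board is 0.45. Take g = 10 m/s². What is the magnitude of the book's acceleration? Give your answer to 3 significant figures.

5.61 m/s²

Resolving the weight along the incline: the component pulling the book down the slope is mg sin 55° = 17 × 10 × 0.8192 = 139.264 N, and the normal force is N = mg cos 55° = 17 × 10 × 0.5736 = 97.512 N.
Kinetic friction acts up the slope with magnitude f = μN = 0.45 × 97.512 = 43.880 N.
Net force along the incline is 139.264 − 43.880 = 95.384 N, so a = 95.384 / 17 = 5.6108 m/s².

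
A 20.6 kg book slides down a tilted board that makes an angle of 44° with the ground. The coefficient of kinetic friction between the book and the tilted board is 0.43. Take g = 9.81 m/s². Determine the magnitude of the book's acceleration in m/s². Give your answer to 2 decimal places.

Resolving the weight along the incline: the component pulling the book down the slope is mg sin 44° = 20.6 × 9.81 × 0.6947 = 140.389 N, and the normal force is N = mg cos 44° = 20.6 × 9.81 × 0.7193 = 145.360 N.
Kinetic friction acts up the slope with magnitude f = μN = 0.43 × 145.360 = 62.505 N.
Net force along the incline is 140.389 − 62.505 = 77.884 N, so a = 77.884 / 20.6 = 3.7808 m/s².

3.78 m/s²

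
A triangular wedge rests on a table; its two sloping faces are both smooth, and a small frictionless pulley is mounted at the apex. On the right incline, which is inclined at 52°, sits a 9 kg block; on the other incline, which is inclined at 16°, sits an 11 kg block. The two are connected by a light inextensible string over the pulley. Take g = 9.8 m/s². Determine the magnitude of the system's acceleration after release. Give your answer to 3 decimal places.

1.989 m/s²

Resolve each weight along its own incline: the 9 kg mass has component 9 × 9.8 × sin 52° = 69.503 N down its slope, and the 11 kg mass has 11 × 9.8 × sin 16° = 29.714 N down its slope.
The 9 kg side's 69.503 N exceeds the other side's 29.714 N, so that mass slides down and the 11 kg mass slides up. Taking that direction as positive, Newton's second law for the whole system gives 69.503 − 29.714 = (9 + 11) a, so a = 39.789 / 20 = 1.9895 m/s².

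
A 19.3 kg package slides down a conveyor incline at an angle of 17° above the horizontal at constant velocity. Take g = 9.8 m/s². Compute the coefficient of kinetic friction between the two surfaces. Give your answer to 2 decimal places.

0.31

At constant velocity the net force along the incline is zero: mg sin 17° = μ mg cos 17°.
So μ = tan 17° = 0.2924 / 0.9563 = 0.3058.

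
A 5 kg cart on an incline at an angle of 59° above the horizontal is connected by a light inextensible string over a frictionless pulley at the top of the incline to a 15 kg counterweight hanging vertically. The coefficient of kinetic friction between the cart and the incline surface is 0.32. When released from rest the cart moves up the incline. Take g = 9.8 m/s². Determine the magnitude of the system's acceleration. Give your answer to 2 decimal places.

For the cart on the incline: the weight component along the slope is m₁g sin 59° = 5 × 9.8 × 0.8572 = 42.003 N and the normal force is N = m₁g cos 59° = 25.237 N.
Kinetic friction opposes the cart's motion up the incline: f = μN = 0.32 × 25.237 = 8.076 N acting down the slope.
Newton's second law for the cart (up-slope positive): T − 42.003 − 8.076 = 5 a. For the hanging counterweight (downward positive): 15 × 9.8 − T = 15 a.
Adding the two equations eliminates T: 96.921 = 20 a, so a = 4.8460 m/s².

4.85 m/s²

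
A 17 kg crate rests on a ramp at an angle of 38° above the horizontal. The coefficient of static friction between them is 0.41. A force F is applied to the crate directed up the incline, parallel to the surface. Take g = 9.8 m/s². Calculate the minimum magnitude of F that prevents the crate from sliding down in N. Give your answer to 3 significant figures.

48.7 N

The normal force is N = mg cos 38° = 131.283 N. With F at its minimum the crate is on the verge of sliding down, so static friction is at its maximum μ_s N = 0.41 × 131.283 = 53.826 N and acts up the slope.
Equilibrium along the incline: F + μ_s N = mg sin 38°, so F = 102.569 − 53.826 = 48.743 N.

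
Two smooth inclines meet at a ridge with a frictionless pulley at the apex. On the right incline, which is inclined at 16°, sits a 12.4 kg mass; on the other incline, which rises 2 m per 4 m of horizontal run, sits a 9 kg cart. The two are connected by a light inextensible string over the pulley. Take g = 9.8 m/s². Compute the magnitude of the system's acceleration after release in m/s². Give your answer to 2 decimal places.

Resolve each weight along its own incline: the 12.4 kg mass has component 12.4 × 9.8 × sin 16° = 33.495 N down its slope, and the 9 kg mass has 9 × 9.8 × sin 26.57° = 39.444 N down its slope.
The 9 kg side's 39.444 N exceeds the other side's 33.495 N, so that mass slides down and the 12.4 kg mass slides up. Taking that direction as positive, Newton's second law for the whole system gives 39.444 − 33.495 = (12.4 + 9) a, so a = 5.949 / 21.4 = 0.2780 m/s².

0.28 m/s²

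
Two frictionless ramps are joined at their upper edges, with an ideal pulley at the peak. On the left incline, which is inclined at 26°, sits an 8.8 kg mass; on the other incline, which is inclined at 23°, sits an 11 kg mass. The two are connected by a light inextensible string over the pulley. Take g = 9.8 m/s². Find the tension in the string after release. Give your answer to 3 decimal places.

39.723 N

Resolve each weight along its own incline: the 8.8 kg mass has component 8.8 × 9.8 × sin 26° = 37.805 N down its slope, and the 11 kg mass has 11 × 9.8 × sin 23° = 42.121 N down its slope.
The 11 kg side's 42.121 N exceeds the other side's 37.805 N, so that mass slides down and the 8.8 kg mass slides up. Taking that direction as positive, Newton's second law for the whole system gives 42.121 − 37.805 = (8.8 + 11) a, so a = 4.316 / 19.8 = 0.2180 m/s².
For the 8.8 kg mass (up-slope positive): T − 37.805 = 8.8 × 0.2180, so T = 39.723 N.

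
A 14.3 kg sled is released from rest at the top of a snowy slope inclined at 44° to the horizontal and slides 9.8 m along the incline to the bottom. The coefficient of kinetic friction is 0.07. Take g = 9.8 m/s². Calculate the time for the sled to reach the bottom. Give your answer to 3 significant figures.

1.76 s

The weight component along the incline is mg sin 44° = 97.349 N and the normal force is N = mg cos 44° = 100.808 N.
Friction up the slope is f = μN = 0.07 × 100.808 = 7.057 N, so the net downslope force is 97.349 − 7.057 = 90.292 N and a = 90.292 / 14.3 = 6.3141 m/s².
Starting from rest, L = ½at², so t = √(2L/a) = √(2 × 9.8 / 6.3141) = 1.7619 s.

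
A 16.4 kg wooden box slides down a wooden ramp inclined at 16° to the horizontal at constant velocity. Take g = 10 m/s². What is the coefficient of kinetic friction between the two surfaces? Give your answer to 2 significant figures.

0.29

At constant velocity the net force along the incline is zero: mg sin 16° = μ mg cos 16°.
So μ = tan 16° = 0.2756 / 0.9613 = 0.2867.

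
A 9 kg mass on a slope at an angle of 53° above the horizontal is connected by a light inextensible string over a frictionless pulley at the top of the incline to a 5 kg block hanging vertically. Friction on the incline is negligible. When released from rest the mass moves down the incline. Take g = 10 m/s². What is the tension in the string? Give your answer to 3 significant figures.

For the mass on the incline: the weight component along the slope is m₁g sin 53° = 9 × 10 × 0.7986 = 71.874 N and the normal force is N = m₁g cos 53° = 54.163 N.
Newton's second law for the mass (down-slope positive): 71.874 − T = 9 a. For the hanging block (upward positive): T − 5 × 10 = 5 a.
Adding the two equations eliminates T: 21.874 = 14 a, so a = 1.5624 m/s².
Then from the hanging block's equation, T = 5 × (10 + 1.5624) = 57.812 N.

57.8 N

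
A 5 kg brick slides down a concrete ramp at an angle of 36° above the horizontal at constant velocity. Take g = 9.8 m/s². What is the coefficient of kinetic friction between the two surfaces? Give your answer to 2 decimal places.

At constant velocity the net force along the incline is zero: mg sin 36° = μ mg cos 36°.
So μ = tan 36° = 0.5878 / 0.8090 = 0.7266.

0.73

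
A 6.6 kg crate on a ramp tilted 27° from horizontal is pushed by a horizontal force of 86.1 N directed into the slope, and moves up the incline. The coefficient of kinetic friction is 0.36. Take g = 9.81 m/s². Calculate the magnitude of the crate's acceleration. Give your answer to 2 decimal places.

The horizontal push has components F cos 27° = 86.1 × 0.8910 = 76.715 N up the incline and F sin 27° = 86.1 × 0.4540 = 39.089 N pressing into the surface.
The normal force is therefore N = mg cos 27° + F sin 27° = 57.689 + 39.089 = 96.778 N, and kinetic friction down the slope is μN = 0.36 × 96.778 = 34.840 N.
Along the incline: F cos 27° − mg sin 27° − μN = ma, so 76.715 − 29.395 − 34.840 = 6.6 a, giving a = 1.8909 m/s².

1.89 m/s²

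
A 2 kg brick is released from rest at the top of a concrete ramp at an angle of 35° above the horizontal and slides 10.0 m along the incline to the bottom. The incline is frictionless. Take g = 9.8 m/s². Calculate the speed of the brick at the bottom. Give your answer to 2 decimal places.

10.60 m/s

The weight component along the incline is mg sin 35° = 11.242 N and the normal force is N = mg cos 35° = 16.055 N.
With no friction, a = g sin 35° = 5.6210 m/s².
Starting from rest over a distance of 10.0 m, v² = 2aL = 2 × 5.6210 × 10.0 = 112.4200, so v = 10.6028 m/s.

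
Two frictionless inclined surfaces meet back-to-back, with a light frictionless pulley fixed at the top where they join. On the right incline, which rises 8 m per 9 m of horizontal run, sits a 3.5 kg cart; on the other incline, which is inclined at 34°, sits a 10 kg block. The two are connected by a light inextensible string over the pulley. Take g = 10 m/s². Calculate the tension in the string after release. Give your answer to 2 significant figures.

32 N

Resolve each weight along its own incline: the 3.5 kg mass has component 3.5 × 10 × sin 41.63° = 23.253 N down its slope, and the 10 kg mass has 10 × 10 × sin 34° = 55.919 N down its slope.
The 10 kg side's 55.919 N exceeds the other side's 23.253 N, so that mass slides down and the 3.5 kg mass slides up. Taking that direction as positive, Newton's second law for the whole system gives 55.919 − 23.253 = (3.5 + 10) a, so a = 32.666 / 13.5 = 2.4197 m/s².
For the 3.5 kg mass (up-slope positive): T − 23.253 = 3.5 × 2.4197, so T = 31.722 N.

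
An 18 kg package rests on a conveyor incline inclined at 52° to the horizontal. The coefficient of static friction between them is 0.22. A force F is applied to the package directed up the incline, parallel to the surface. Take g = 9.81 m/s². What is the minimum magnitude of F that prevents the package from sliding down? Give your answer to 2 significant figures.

The normal force is N = mg cos 52° = 108.714 N. With F at its minimum the package is on the verge of sliding down, so static friction is at its maximum μ_s N = 0.22 × 108.714 = 23.917 N and acts up the slope.
Equilibrium along the incline: F + μ_s N = mg sin 52°, so F = 139.147 − 23.917 = 115.230 N.

120 N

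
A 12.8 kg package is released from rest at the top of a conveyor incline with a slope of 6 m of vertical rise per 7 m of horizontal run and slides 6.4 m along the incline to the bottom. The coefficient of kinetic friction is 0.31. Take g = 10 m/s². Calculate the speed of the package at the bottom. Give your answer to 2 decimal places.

7.29 m/s

The weight component along the incline is mg sin 40.60° = 83.301 N and the normal force is N = mg cos 40.60° = 97.185 N.
Friction up the slope is f = μN = 0.31 × 97.185 = 30.127 N, so the net downslope force is 83.301 − 30.127 = 53.174 N and a = 53.174 / 12.8 = 4.1542 m/s².
Starting from rest over a distance of 6.4 m, v² = 2aL = 2 × 4.1542 × 6.4 = 53.1738, so v = 7.2920 m/s.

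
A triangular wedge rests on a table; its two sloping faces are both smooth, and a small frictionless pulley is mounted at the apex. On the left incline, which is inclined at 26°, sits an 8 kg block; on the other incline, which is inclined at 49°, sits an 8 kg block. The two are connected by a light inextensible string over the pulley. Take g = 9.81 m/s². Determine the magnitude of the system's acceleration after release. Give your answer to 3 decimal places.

Resolve each weight along its own incline: the 8 kg mass has component 8 × 9.81 × sin 26° = 34.403 N down its slope, and the 8 kg mass has 8 × 9.81 × sin 49° = 59.230 N down its slope.
The 8 kg side's 59.230 N exceeds the other side's 34.403 N, so that mass slides down and the 8 kg mass slides up. Taking that direction as positive, Newton's second law for the whole system gives 59.230 − 34.403 = (8 + 8) a, so a = 24.827 / 16 = 1.5517 m/s².

1.552 m/s²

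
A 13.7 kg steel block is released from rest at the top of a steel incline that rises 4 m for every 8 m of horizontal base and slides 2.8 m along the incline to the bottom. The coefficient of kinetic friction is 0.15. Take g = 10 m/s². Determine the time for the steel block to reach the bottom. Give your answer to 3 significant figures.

The weight component along the incline is mg sin 26.57° = 61.268 N and the normal force is N = mg cos 26.57° = 122.537 N.
Friction up the slope is f = μN = 0.15 × 122.537 = 18.381 N, so the net downslope force is 61.268 − 18.381 = 42.887 N and a = 42.887 / 13.7 = 3.1304 m/s².
Starting from rest, L = ½at², so t = √(2L/a) = √(2 × 2.8 / 3.1304) = 1.3375 s.

1.34 s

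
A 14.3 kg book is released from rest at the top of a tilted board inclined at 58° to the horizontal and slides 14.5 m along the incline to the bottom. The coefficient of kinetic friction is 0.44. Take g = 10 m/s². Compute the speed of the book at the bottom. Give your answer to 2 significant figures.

13 m/s

The weight component along the incline is mg sin 58° = 121.271 N and the normal force is N = mg cos 58° = 75.778 N.
Friction up the slope is f = μN = 0.44 × 75.778 = 33.342 N, so the net downslope force is 121.271 − 33.342 = 87.929 N and a = 87.929 / 14.3 = 6.1489 m/s².
Starting from rest over a distance of 14.5 m, v² = 2aL = 2 × 6.1489 × 14.5 = 178.3181, so v = 13.3536 m/s.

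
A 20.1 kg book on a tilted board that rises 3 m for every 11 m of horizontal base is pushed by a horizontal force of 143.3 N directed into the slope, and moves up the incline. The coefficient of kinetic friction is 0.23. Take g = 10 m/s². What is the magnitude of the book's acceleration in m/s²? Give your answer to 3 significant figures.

The horizontal push has components F cos 15.26° = 143.3 × 0.9648 = 138.256 N up the incline and F sin 15.26° = 143.3 × 0.2631 = 37.702 N pressing into the surface.
The normal force is therefore N = mg cos 15.26° + F sin 15.26° = 193.925 + 37.702 = 231.627 N, and kinetic friction down the slope is μN = 0.23 × 231.627 = 53.274 N.
Along the incline: F cos 15.26° − mg sin 15.26° − μN = ma, so 138.256 − 52.883 − 53.274 = 20.1 a, giving a = 1.5970 m/s².

1.60 m/s²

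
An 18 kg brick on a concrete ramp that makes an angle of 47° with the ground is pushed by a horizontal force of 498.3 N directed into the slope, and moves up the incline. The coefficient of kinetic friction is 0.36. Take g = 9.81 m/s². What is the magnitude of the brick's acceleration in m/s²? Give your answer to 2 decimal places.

The horizontal push has components F cos 47° = 498.3 × 0.6820 = 339.841 N up the incline and F sin 47° = 498.3 × 0.7314 = 364.457 N pressing into the surface.
The normal force is therefore N = mg cos 47° + F sin 47° = 120.428 + 364.457 = 484.885 N, and kinetic friction down the slope is μN = 0.36 × 484.885 = 174.559 N.
Along the incline: F cos 47° − mg sin 47° − μN = ma, so 339.841 − 129.151 − 174.559 = 18 a, giving a = 2.0073 m/s².

2.01 m/s²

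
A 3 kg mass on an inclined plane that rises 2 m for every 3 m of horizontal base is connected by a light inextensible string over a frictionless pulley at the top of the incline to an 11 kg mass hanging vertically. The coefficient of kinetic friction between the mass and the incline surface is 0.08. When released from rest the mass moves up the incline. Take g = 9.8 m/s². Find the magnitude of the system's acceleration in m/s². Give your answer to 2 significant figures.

6.4 m/s²

For the mass on the incline: the weight component along the slope is m₁g sin 33.69° = 3 × 9.8 × 0.5547 = 16.308 N and the normal force is N = m₁g cos 33.69° = 24.462 N.
Kinetic friction opposes the mass's motion up the incline: f = μN = 0.08 × 24.462 = 1.957 N acting down the slope.
Newton's second law for the mass (up-slope positive): T − 16.308 − 1.957 = 3 a. For the hanging mass (downward positive): 11 × 9.8 − T = 11 a.
Adding the two equations eliminates T: 89.535 = 14 a, so a = 6.3954 m/s².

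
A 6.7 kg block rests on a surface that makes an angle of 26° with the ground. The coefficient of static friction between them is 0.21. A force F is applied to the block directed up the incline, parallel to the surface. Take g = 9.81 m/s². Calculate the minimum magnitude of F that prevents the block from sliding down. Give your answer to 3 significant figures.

The normal force is N = mg cos 26° = 59.075 N. With F at its minimum the block is on the verge of sliding down, so static friction is at its maximum μ_s N = 0.21 × 59.075 = 12.406 N and acts up the slope.
Equilibrium along the incline: F + μ_s N = mg sin 26°, so F = 28.813 − 12.406 = 16.407 N.

16.4 N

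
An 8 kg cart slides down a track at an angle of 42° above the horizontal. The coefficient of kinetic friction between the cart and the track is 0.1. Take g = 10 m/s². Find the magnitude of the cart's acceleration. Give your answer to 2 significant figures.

5.9 m/s²

Resolving the weight along the incline: the component pulling the cart down the slope is mg sin 42° = 8 × 10 × 0.6691 = 53.528 N, and the normal force is N = mg cos 42° = 8 × 10 × 0.7431 = 59.448 N.
Kinetic friction acts up the slope with magnitude f = μN = 0.1 × 59.448 = 5.945 N.
Net force along the incline is 53.528 − 5.945 = 47.583 N, so a = 47.583 / 8 = 5.9479 m/s².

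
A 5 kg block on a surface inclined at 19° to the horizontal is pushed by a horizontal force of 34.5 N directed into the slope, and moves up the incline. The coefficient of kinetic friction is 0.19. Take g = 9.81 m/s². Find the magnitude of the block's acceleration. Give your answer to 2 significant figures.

1.1 m/s²

The horizontal push has components F cos 19° = 34.5 × 0.9455 = 32.620 N up the incline and F sin 19° = 34.5 × 0.3256 = 11.233 N pressing into the surface.
The normal force is therefore N = mg cos 19° + F sin 19° = 46.377 + 11.233 = 57.610 N, and kinetic friction down the slope is μN = 0.19 × 57.610 = 10.946 N.
Along the incline: F cos 19° − mg sin 19° − μN = ma, so 32.620 − 15.971 − 10.946 = 5 a, giving a = 1.1406 m/s².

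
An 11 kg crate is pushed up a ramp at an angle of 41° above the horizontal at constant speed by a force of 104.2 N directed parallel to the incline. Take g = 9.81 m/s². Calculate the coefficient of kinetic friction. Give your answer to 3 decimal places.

At constant speed ΣF = 0 along the incline. The applied 104.2 N acts up the slope; the weight component mg sin 41° = 70.795 N and kinetic friction μN both act down the slope.
So 104.2 = 70.795 + μ × 81.441, giving μ = (104.2 − 70.795) / 81.441 = 0.4102.

0.410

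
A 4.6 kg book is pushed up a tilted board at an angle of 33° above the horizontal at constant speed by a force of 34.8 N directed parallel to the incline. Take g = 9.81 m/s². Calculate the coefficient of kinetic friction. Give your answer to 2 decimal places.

0.27

At constant speed ΣF = 0 along the incline. The applied 34.8 N acts up the slope; the weight component mg sin 33° = 24.577 N and kinetic friction μN both act down the slope.
So 34.8 = 24.577 + μ × 37.846, giving μ = (34.8 − 24.577) / 37.846 = 0.2701.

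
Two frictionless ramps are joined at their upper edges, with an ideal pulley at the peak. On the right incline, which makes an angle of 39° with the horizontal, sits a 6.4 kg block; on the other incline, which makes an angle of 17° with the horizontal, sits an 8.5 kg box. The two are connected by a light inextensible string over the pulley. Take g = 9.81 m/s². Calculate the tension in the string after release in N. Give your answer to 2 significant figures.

33 N

Resolve each weight along its own incline: the 6.4 kg mass has component 6.4 × 9.81 × sin 39° = 39.511 N down its slope, and the 8.5 kg mass has 8.5 × 9.81 × sin 17° = 24.379 N down its slope.
The 6.4 kg side's 39.511 N exceeds the other side's 24.379 N, so that mass slides down and the 8.5 kg mass slides up. Taking that direction as positive, Newton's second law for the whole system gives 39.511 − 24.379 = (6.4 + 8.5) a, so a = 15.132 / 14.9 = 1.0156 m/s².
For the 8.5 kg mass (up-slope positive): T − 24.379 = 8.5 × 1.0156, so T = 33.012 N.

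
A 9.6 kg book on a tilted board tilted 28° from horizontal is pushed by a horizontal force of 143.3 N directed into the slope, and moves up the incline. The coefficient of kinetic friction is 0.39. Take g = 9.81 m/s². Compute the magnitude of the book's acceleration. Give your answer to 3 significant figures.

2.46 m/s²

The horizontal push has components F cos 28° = 143.3 × 0.8829 = 126.520 N up the incline and F sin 28° = 143.3 × 0.4695 = 67.279 N pressing into the surface.
The normal force is therefore N = mg cos 28° + F sin 28° = 83.148 + 67.279 = 150.427 N, and kinetic friction down the slope is μN = 0.39 × 150.427 = 58.667 N.
Along the incline: F cos 28° − mg sin 28° − μN = ma, so 126.520 − 44.216 − 58.667 = 9.6 a, giving a = 2.4622 m/s².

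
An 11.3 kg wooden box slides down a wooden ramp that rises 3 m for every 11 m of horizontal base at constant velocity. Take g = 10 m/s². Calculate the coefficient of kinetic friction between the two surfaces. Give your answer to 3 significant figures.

At constant velocity the net force along the incline is zero: mg sin 15.26° = μ mg cos 15.26°.
So μ = tan 15.26° = 0.2631 / 0.9648 = 0.2727.

0.273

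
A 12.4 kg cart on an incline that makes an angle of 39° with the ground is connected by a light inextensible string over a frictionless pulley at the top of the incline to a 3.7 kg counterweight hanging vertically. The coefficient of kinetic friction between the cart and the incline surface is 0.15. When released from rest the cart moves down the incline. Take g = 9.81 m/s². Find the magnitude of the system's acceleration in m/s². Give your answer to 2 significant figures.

1.6 m/s²

For the cart on the incline: the weight component along the slope is m₁g sin 39° = 12.4 × 9.81 × 0.6293 = 76.551 N and the normal force is N = m₁g cos 39° = 94.535 N.
Kinetic friction opposes the cart's motion down the incline: f = μN = 0.15 × 94.535 = 14.180 N acting up the slope.
Newton's second law for the cart (down-slope positive): 76.551 − 14.180 − T = 12.4 a. For the hanging counterweight (upward positive): T − 3.7 × 9.81 = 3.7 a.
Adding the two equations eliminates T: 26.074 = 16.1 a, so a = 1.6195 m/s².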